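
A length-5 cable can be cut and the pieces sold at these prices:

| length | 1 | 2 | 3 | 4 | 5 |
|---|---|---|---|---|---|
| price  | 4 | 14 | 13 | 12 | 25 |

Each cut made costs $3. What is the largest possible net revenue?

26

Let r[k] be the best obtainable value from length k. For each k, try every first piece i and keep the best of price[i] + r[k−i] minus the 3 cut fee when i<k.
r[1] = 4
r[2] = max(4+4-3, 14+0) = 14
r[3] = max(4+14-3, 14+4-3, 13+0) = 15
r[4] = max(4+15-3, 14+14-3, 13+4-3, 12+0) = 25
r[5] = max(4+25-3, 14+15-3, 13+14-3, 12+4-3, 25+0) = 26
One optimal plan: pieces 2 + 2 + 1 (2 cuts) → $32 − $6 = $26.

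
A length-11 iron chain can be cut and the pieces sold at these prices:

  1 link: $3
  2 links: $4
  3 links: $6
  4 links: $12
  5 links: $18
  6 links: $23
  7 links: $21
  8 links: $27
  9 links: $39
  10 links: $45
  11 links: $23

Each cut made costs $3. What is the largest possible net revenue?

45

Consider every possible first cut. net[k] is the best of p[i]+net[k−i] over all sellable i≤k, charging 3 whenever i<k.
net[1] = 3
net[2] = 4
net[3] = 6
net[4] = 12
net[5] = 18
net[6] = 23
net[7] = 23  (first piece 1, then net[6]=23)
net[8] = 27
net[9] = 39
net[10] = 45
net[11] = 45  (first piece 1, then net[10]=45)
One optimal plan: pieces 10 + 1 (1 cut) → $48 − $3 = $45.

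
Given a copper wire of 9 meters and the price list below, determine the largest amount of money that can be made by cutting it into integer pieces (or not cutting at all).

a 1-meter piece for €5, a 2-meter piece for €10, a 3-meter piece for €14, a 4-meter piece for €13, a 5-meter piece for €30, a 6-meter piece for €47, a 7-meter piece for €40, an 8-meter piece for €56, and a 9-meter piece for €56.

62

Let v[k] be the best obtainable value from length k. For each k, try every first piece i and keep the best of price[i] + v[k−i].
v[1] = 5
v[2] = 10  (first piece 1, then v[1]=5)
v[3] = 15  (first piece 1, then v[2]=10)
v[4] = 20  (first piece 1, then v[3]=15)
v[5] = 30
v[6] = 47
v[7] = 52  (first piece 1, then v[6]=47)
v[8] = 57  (first piece 1, then v[7]=52)
v[9] = 62  (first piece 1, then v[8]=57)
One optimal cutting: 6 + 1 + 1 + 1 → €47 + €5 + €5 + €5 = €62.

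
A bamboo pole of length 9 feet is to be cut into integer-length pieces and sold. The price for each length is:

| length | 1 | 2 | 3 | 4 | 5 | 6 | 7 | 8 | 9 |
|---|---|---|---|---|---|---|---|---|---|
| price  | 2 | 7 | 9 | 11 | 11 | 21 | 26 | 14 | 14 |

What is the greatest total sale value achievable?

33

Let best[k] be the best obtainable value from length k. For each k, try every first piece i and keep the best of price[i] + best[k−i].
best[1] = 2
best[2] = max(2+2, 7+0) = 7
best[3] = max(2+7, 7+2, 9+0) = 9
best[4] = max(2+9, 7+7, 9+2, 11+0) = 14
best[5] = max(2+14, 7+9, 9+7, 11+2, 11+0) = 16
best[6] = max(2+16, 7+14, 9+9, 11+7, 11+2, 21+0) = 21
best[7] = max(2+21, 7+16, 9+14, …, 21+2, 26+0) = 26
best[8] = max(2+26, 7+21, 9+16, …, 26+2, 14+0) = 28
best[9] = max(2+28, 7+26, 9+21, …, 14+2, 14+0) = 33
One optimal cutting: 7 + 2 → $26 + $7 = $33.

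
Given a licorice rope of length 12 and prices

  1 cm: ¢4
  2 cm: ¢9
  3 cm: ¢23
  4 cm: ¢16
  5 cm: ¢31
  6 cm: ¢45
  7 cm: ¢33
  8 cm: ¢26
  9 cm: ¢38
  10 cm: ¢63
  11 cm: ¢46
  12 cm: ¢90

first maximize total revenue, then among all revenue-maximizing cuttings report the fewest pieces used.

4

Consider every possible first cut. r[k] is the best of p[i]+r[k−i] over all sellable i≤k.
r[1] = 4
r[2] = max(4+4, 9+0) = 9
r[3] = max(4+9, 9+4, 23+0) = 23
r[4] = max(4+23, 9+9, 23+4, 16+0) = 27
r[5] = max(4+27, 9+23, 23+9, 16+4, 31+0) = 32
r[6] = max(4+32, 9+27, 23+23, 16+9, 31+4, 45+0) = 46
r[7] = max(4+46, 9+32, 23+27, …, 45+4, 33+0) = 50
r[8] = max(4+50, 9+46, 23+32, …, 33+4, 26+0) = 55
r[9] = max(4+55, 9+50, 23+46, …, 26+4, 38+0) = 69
r[10] = max(4+69, 9+55, 23+50, …, 38+4, 63+0) = 73
r[11] = max(4+73, 9+69, 23+55, …, 63+4, 46+0) = 78
r[12] = max(4+78, 9+73, 23+69, …, 46+4, 90+0) = 92
Maximum revenue is ¢92.
Now minimize piece count subject to staying optimal: for each k, pieces[k] = 1 + min over i with p[i]+r[k−i]=r[k] of pieces[k−i].
pieces[9] = 3
pieces[10] = 4
pieces[11] = 4
pieces[12] = 4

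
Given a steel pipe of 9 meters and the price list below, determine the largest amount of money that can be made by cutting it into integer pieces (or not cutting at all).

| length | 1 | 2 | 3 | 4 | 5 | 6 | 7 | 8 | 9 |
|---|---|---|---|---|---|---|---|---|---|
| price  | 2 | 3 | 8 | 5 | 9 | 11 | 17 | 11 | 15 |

24

Let v[k] be the best obtainable value from length k. For each k, try every first piece i and keep the best of price[i] + v[k−i].
v[1] = 2
v[2] = 4  (first piece 1, then v[1]=2)
v[3] = 8
v[4] = 10  (first piece 1, then v[3]=8)
v[5] = 12  (first piece 1, then v[4]=10)
v[6] = 16  (first piece 3, then v[3]=8)
v[7] = 18  (first piece 1, then v[6]=16)
v[8] = 20  (first piece 1, then v[7]=18)
v[9] = 24  (first piece 3, then v[6]=16)
One optimal cutting: 3 + 3 + 3 → $8 + $8 + $8 = $24.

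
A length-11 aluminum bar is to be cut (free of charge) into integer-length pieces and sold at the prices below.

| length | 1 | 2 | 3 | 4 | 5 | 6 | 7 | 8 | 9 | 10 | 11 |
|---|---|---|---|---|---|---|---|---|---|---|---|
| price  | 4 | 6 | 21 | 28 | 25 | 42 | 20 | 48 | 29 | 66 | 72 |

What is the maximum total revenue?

Consider every possible first cut. v[k] is the best of p[i]+v[k−i] over all sellable i≤k.
v[1] = 4
v[2] = max(4+4, 6+0) = 8
v[3] = max(4+8, 6+4, 21+0) = 21
v[4] = max(4+21, 6+8, 21+4, 28+0) = 28
v[5] = max(4+28, 6+21, 21+8, 28+4, 25+0) = 32
v[6] = max(4+32, 6+28, 21+21, 28+8, 25+4, 42+0) = 42
v[7] = max(4+42, 6+32, 21+28, …, 42+4, 20+0) = 49
v[8] = max(4+49, 6+42, 21+32, …, 20+4, 48+0) = 56
v[9] = max(4+56, 6+49, 21+42, …, 48+4, 29+0) = 63
v[10] = max(4+63, 6+56, 21+49, …, 29+4, 66+0) = 70
v[11] = max(4+70, 6+63, 21+56, …, 66+4, 72+0) = 77
One optimal cutting: 4 + 4 + 3 → $28 + $28 + $21 = $77.

77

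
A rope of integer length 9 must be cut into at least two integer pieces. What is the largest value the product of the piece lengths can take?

27

Let f[k] be the best product for length k (with at least one cut). For each first piece i, the rest contributes max(k−i, f[k−i]).
Small cases: f[2]=1, f[3]=2.
f[4] = max(1×3, 2×2, 3×1) = 4
f[5] = max(1×4, 2×3, 3×2, 4×1) = 6
f[6] = max(1×6, 2×4, 3×3, 4×2, 5×1) = 9
f[7] = max(1×9, 2×6, 3×4, 4×3, 5×2, 6×1) = 12
f[8] = max(1×12, 2×9, 3×6, …, 6×2, 7×1) = 18
f[9] = max(1×18, 2×12, 3×9, …, 7×2, 8×1) = 27
One optimal split: 3 + 3 + 3; product 3×3×3 = 27.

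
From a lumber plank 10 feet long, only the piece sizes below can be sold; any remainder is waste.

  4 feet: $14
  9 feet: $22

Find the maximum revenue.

28

Let best[k] be the best obtainable value from length k. For each k, try every first piece i and keep the best of price[i] + best[k−i].
best[1] = 0
best[2] = 0
best[3] = 0
best[4] = 14
best[5] = 14
best[6] = 14
best[7] = 14
best[8] = 28  (first piece 4, then best[4]=14)
best[9] = max(14+14, 22+0) = 28
best[10] = max(14+14, 22+0) = 28
One optimal cutting: pieces 4 + 4 with 2 feet of scrap → $28.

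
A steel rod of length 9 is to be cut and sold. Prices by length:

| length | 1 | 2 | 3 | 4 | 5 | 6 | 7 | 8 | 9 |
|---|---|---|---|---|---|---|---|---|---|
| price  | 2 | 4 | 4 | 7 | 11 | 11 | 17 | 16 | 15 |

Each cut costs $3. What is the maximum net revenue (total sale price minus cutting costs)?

18

Build net[k] bottom-up: net[k] = max over allowed piece i of (p[i] + net[k−i]) − 3 per cut.
net[1] = 2
net[2] = max(2+2-3, 4+0) = 4
net[3] = max(2+4-3, 4+2-3, 4+0) = 4
net[4] = max(2+4-3, 4+4-3, 4+2-3, 7+0) = 7
net[5] = max(2+7-3, 4+4-3, 4+4-3, 7+2-3, 11+0) = 11
net[6] = max(2+11-3, 4+7-3, 4+4-3, 7+4-3, 11+2-3, 11+0) = 11
net[7] = max(2+11-3, 4+11-3, 4+7-3, …, 11+2-3, 17+0) = 17
net[8] = max(2+17-3, 4+11-3, 4+11-3, …, 17+2-3, 16+0) = 16
net[9] = max(2+16-3, 4+17-3, 4+11-3, …, 16+2-3, 15+0) = 18
One optimal plan: pieces 7 + 2 (1 cut) → $21 − $3 = $18.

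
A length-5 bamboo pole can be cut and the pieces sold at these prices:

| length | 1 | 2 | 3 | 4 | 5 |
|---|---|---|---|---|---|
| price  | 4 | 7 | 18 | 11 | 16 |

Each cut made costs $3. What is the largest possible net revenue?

Consider every possible first cut. net[k] is the best of p[i]+net[k−i] over all sellable i≤k, charging 3 whenever i<k.
net[1] = 4
net[2] = max(4+4-3, 7+0) = 7
net[3] = max(4+7-3, 7+4-3, 18+0) = 18
net[4] = max(4+18-3, 7+7-3, 18+4-3, 11+0) = 19
net[5] = max(4+19-3, 7+18-3, 18+7-3, 11+4-3, 16+0) = 22
One optimal plan: pieces 3 + 2 (1 cut) → $25 − $3 = $22.

22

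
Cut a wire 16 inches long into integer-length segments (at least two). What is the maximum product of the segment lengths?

324

Define P[k] = max over 1≤i<k of i · max(k−i, P[k−i]); the inner max lets the remainder stay uncut if that's better.
Small cases: P[2]=1, P[3]=2, P[4]=4, P[5]=6, P[6]=9, P[7]=12, P[8]=18, P[9]=27, P[10]=36.
P[11] = 2*max(9,27) = 2*27 = 54
P[12] = 3*max(9,27) = 3*27 = 81
P[13] = 2*max(11,54) = 2*54 = 108
P[14] = 2*max(12,81) = 2*81 = 162
P[15] = 3*max(12,81) = 3*81 = 243
P[16] = 2*max(14,162) = 2*162 = 324
One optimal split: 3 + 3 + 3 + 3 + 2 + 2; product 3*3*3*3*2*2 = 324.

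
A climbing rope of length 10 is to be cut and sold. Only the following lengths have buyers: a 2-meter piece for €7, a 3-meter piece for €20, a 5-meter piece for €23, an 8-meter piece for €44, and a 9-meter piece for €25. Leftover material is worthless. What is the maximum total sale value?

Consider every possible first cut. best[k] is the best of p[i]+best[k−i] over all sellable i≤k.
best[1] = 0
best[2] = 7
best[3] = 20
best[4] = 20
best[5] = 27  (first piece 2, then best[3]=20)
best[6] = 40  (first piece 3, then best[3]=20)
best[7] = 40
best[8] = 47  (first piece 2, then best[6]=40)
best[9] = 60  (first piece 3, then best[6]=40)
best[10] = 60
One optimal cutting: pieces 3 + 3 + 3 with 1 meter of scrap → €60.

60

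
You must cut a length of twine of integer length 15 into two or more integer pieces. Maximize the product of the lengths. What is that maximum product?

243

Fill m[k] for k=2..15: at each k try every first piece i and multiply by the better of (k−i) uncut or m[k−i].
Small cases: m[2]=1, m[3]=2, m[4]=4, m[5]=6, m[6]=9, m[7]=12, m[8]=18, m[9]=27, m[10]=36.
m[11] = 2*max(9,27) = 2*27 = 54
m[12] = 3*max(9,27) = 3*27 = 81
m[13] = 2*max(11,54) = 2*54 = 108
m[14] = 2*max(12,81) = 2*81 = 162
m[15] = 3*max(12,81) = 3*81 = 243
One optimal split: 3 + 3 + 3 + 3 + 3; product 3*3*3*3*3 = 243.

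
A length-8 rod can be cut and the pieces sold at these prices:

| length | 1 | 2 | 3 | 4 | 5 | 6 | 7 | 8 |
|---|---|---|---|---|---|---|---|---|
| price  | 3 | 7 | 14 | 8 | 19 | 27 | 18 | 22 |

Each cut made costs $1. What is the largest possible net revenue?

Build r[k] bottom-up: r[k] = max over allowed piece i of (p[i] + r[k−i]) − 1 per cut.
r[1] = 3
r[2] = max(3+3-1, 7+0) = 7
r[3] = max(3+7-1, 7+3-1, 14+0) = 14
r[4] = max(3+14-1, 7+7-1, 14+3-1, 8+0) = 16
r[5] = max(3+16-1, 7+14-1, 14+7-1, 8+3-1, 19+0) = 20
r[6] = max(3+20-1, 7+16-1, 14+14-1, 8+7-1, 19+3-1, 27+0) = 27
r[7] = max(3+27-1, 7+20-1, 14+16-1, …, 27+3-1, 18+0) = 29
r[8] = max(3+29-1, 7+27-1, 14+20-1, …, 18+3-1, 22+0) = 33
One optimal plan: pieces 3 + 3 + 2 (2 cuts) → $35 − $2 = $33.

33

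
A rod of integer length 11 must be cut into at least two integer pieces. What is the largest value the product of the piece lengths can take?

Fill prod[k] for k=2..11: at each k try every first piece i and multiply by the better of (k−i) uncut or prod[k−i].
prod[2] = 1*max(1,0) = 1*1 = 1
prod[3] = max(1*2, 2*1) = 2
prod[4] = max(1*3, 2*2, 3*1) = 4
prod[5] = max(1*4, 2*3, 3*2, 4*1) = 6
prod[6] = max(1*6, 2*4, 3*3, 4*2, 5*1) = 9
prod[7] = max(1*9, 2*6, 3*4, 4*3, 5*2, 6*1) = 12
prod[8] = max(1*12, 2*9, 3*6, …, 6*2, 7*1) = 18
prod[9] = max(1*18, 2*12, 3*9, …, 7*2, 8*1) = 27
prod[10] = max(1*27, 2*18, 3*12, …, 8*2, 9*1) = 36
prod[11] = max(1*36, 2*27, 3*18, …, 9*2, 10*1) = 54
One optimal split: 3 + 3 + 3 + 2; product 3*3*3*2 = 54.

54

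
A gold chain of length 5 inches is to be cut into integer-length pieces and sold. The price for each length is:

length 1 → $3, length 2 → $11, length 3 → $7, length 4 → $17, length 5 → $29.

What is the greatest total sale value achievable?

29

Let best[k] be the best obtainable value from length k. For each k, try every first piece i and keep the best of price[i] + best[k−i].
best[1] = 3
best[2] = max(3+3, 11+0) = 11
best[3] = max(3+11, 11+3, 7+0) = 14
best[4] = max(3+14, 11+11, 7+3, 17+0) = 22
best[5] = max(3+22, 11+14, 7+11, 17+3, 29+0) = 29
Best is to sell the whole 5-inch piece uncut for $29.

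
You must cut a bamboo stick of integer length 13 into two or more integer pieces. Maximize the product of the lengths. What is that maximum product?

Let g[k] be the best product for length k (with at least one cut). For each first piece i, the rest contributes max(k−i, g[k−i]).
Small cases: g[2]=1, g[3]=2, g[4]=4, g[5]=6, g[6]=9, g[7]=12.
g[8] = 2×max(6,9) = 2×9 = 18
g[9] = 3×max(6,9) = 3×9 = 27
g[10] = 2×max(8,18) = 2×18 = 36
g[11] = 2×max(9,27) = 2×27 = 54
g[12] = 3×max(9,27) = 3×27 = 81
g[13] = 2×max(11,54) = 2×54 = 108
One optimal split: 3 + 3 + 3 + 2 + 2; product 3×3×3×2×2 = 108.

108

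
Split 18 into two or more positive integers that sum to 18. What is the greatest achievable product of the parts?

Fill f[k] for k=2..18: at each k try every first piece i and multiply by the better of (k−i) uncut or f[k−i].
f[2] = 1*max(1,0) = 1*1 = 1
f[3] = max(1*2, 2*1) = 2
f[4] = max(1*3, 2*2, 3*1) = 4
f[5] = max(1*4, 2*3, 3*2, 4*1) = 6
f[6] = max(1*6, 2*4, 3*3, 4*2, 5*1) = 9
f[7] = max(1*9, 2*6, 3*4, 4*3, 5*2, 6*1) = 12
f[8] = max(1*12, 2*9, 3*6, …, 6*2, 7*1) = 18
f[9] = max(1*18, 2*12, 3*9, …, 7*2, 8*1) = 27
f[10] = max(1*27, 2*18, 3*12, …, 8*2, 9*1) = 36
f[11] = max(1*36, 2*27, 3*18, …, 9*2, 10*1) = 54
f[12] = max(1*54, 2*36, 3*27, …, 10*2, 11*1) = 81
f[13] = max(1*81, 2*54, 3*36, …, 11*2, 12*1) = 108
f[14] = max(1*108, 2*81, 3*54, …, 12*2, 13*1) = 162
f[15] = max(1*162, 2*108, 3*81, …, 13*2, 14*1) = 243
f[16] = max(1*243, 2*162, 3*108, …, 14*2, 15*1) = 324
f[17] = max(1*324, 2*243, 3*162, …, 15*2, 16*1) = 486
f[18] = max(1*486, 2*324, 3*243, …, 16*2, 17*1) = 729
One optimal split: 3 + 3 + 3 + 3 + 3 + 3; product 3*3*3*3*3*3 = 729.

729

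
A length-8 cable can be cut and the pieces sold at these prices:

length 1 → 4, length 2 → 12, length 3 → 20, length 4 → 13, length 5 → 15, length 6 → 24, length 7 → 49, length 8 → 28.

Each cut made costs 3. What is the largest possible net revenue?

Build r[k] bottom-up: r[k] = max over allowed piece i of (p[i] + r[k−i]) − 3 per cut.
r[1] = 4
r[2] = max(4+4-3, 12+0) = 12
r[3] = max(4+12-3, 12+4-3, 20+0) = 20
r[4] = max(4+20-3, 12+12-3, 20+4-3, 13+0) = 21
r[5] = max(4+21-3, 12+20-3, 20+12-3, 13+4-3, 15+0) = 29
r[6] = max(4+29-3, 12+21-3, 20+20-3, 13+12-3, 15+4-3, 24+0) = 37
r[7] = max(4+37-3, 12+29-3, 20+21-3, …, 24+4-3, 49+0) = 49
r[8] = max(4+49-3, 12+37-3, 20+29-3, …, 49+4-3, 28+0) = 50
One optimal plan: pieces 7 + 1 (1 cut) → 53 − 3 = 50.

50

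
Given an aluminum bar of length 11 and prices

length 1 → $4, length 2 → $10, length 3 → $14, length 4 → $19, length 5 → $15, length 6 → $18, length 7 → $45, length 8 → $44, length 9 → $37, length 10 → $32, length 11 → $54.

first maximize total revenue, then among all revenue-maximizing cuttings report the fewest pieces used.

3

Let r[k] be the best obtainable value from length k. For each k, try every first piece i and keep the best of price[i] + r[k−i].
r[1] = 4
r[2] = max(4+4, 10+0) = 10
r[3] = max(4+10, 10+4, 14+0) = 14
r[4] = max(4+14, 10+10, 14+4, 19+0) = 20
r[5] = max(4+20, 10+14, 14+10, 19+4, 15+0) = 24
r[6] = max(4+24, 10+20, 14+14, 19+10, 15+4, 18+0) = 30
r[7] = max(4+30, 10+24, 14+20, …, 18+4, 45+0) = 45
r[8] = max(4+45, 10+30, 14+24, …, 45+4, 44+0) = 49
r[9] = max(4+49, 10+45, 14+30, …, 44+4, 37+0) = 55
r[10] = max(4+55, 10+49, 14+45, …, 37+4, 32+0) = 59
r[11] = max(4+59, 10+55, 14+49, …, 32+4, 54+0) = 65
Maximum revenue is $65.
Now minimize piece count subject to staying optimal: for each k, pieces[k] = 1 + min over i with p[i]+r[k−i]=r[k] of pieces[k−i].
pieces[8] = 2
pieces[9] = 2
pieces[10] = 2
pieces[11] = 3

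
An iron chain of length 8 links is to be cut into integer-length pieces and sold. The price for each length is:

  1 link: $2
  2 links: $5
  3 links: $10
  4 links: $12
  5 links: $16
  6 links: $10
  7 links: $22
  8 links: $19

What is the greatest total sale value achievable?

26

Let r[k] be the best obtainable value from length k. For each k, try every first piece i and keep the best of price[i] + r[k−i].
r[1] = 2
r[2] = 5
r[3] = 10
r[4] = 12  (first piece 1, then r[3]=10)
r[5] = 16
r[6] = 20  (first piece 3, then r[3]=10)
r[7] = 22  (first piece 1, then r[6]=20)
r[8] = 26  (first piece 3, then r[5]=16)
One optimal cutting: 5 + 3 → $16 + $10 = $26.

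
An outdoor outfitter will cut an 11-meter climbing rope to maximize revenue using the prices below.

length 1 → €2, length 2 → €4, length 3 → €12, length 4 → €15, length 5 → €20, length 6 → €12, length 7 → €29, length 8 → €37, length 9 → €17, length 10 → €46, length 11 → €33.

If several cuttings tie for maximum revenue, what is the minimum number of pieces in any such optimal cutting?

2

Consider every possible first cut. r[k] is the best of p[i]+r[k−i] over all sellable i≤k.
r[1] = 2
r[2] = max(2+2, 4+0) = 4
r[3] = max(2+4, 4+2, 12+0) = 12
r[4] = max(2+12, 4+4, 12+2, 15+0) = 15
r[5] = max(2+15, 4+12, 12+4, 15+2, 20+0) = 20
r[6] = max(2+20, 4+15, 12+12, 15+4, 20+2, 12+0) = 24
r[7] = max(2+24, 4+20, 12+15, …, 12+2, 29+0) = 29
r[8] = max(2+29, 4+24, 12+20, …, 29+2, 37+0) = 37
r[9] = max(2+37, 4+29, 12+24, …, 37+2, 17+0) = 39
r[10] = max(2+39, 4+37, 12+29, …, 17+2, 46+0) = 46
r[11] = max(2+46, 4+39, 12+37, …, 46+2, 33+0) = 49
Maximum revenue is €49.
Now minimize piece count subject to staying optimal: for each k, pieces[k] = 1 + min over i with p[i]+r[k−i]=r[k] of pieces[k−i].
pieces[8] = 1
pieces[9] = 2
pieces[10] = 1
pieces[11] = 2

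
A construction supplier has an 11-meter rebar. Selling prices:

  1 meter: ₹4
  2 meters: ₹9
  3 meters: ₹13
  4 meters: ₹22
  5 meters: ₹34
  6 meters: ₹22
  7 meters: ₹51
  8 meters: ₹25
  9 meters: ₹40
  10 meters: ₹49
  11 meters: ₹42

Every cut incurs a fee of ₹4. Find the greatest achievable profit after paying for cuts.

Consider every possible first cut. v[k] is the best of p[i]+v[k−i] over all sellable i≤k, charging 4 whenever i<k.
v[1] = 4
v[2] = max(4+4-4, 9+0) = 9
v[3] = max(4+9-4, 9+4-4, 13+0) = 13
v[4] = max(4+13-4, 9+9-4, 13+4-4, 22+0) = 22
v[5] = max(4+22-4, 9+13-4, 13+9-4, 22+4-4, 34+0) = 34
v[6] = max(4+34-4, 9+22-4, 13+13-4, 22+9-4, 34+4-4, 22+0) = 34
v[7] = max(4+34-4, 9+34-4, 13+22-4, …, 22+4-4, 51+0) = 51
v[8] = max(4+51-4, 9+34-4, 13+34-4, …, 51+4-4, 25+0) = 51
v[9] = max(4+51-4, 9+51-4, 13+34-4, …, 25+4-4, 40+0) = 56
v[10] = max(4+56-4, 9+51-4, 13+51-4, …, 40+4-4, 49+0) = 64
v[11] = max(4+64-4, 9+56-4, 13+51-4, …, 49+4-4, 42+0) = 69
One optimal plan: pieces 7 + 4 (1 cut) → ₹73 − ₹4 = ₹69.

69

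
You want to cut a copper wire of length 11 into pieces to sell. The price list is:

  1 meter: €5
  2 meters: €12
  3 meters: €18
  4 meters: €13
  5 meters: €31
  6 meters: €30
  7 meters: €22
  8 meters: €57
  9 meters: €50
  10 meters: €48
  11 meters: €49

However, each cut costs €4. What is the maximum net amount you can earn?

Let r[k] be the best obtainable value from length k. For each k, try every first piece i and keep the best of price[i] + r[k−i] minus the 4 cut fee when i<k.
r[1] = 5
r[2] = 12
r[3] = 18
r[4] = 20  (first piece 2, then r[2]=12)
r[5] = 31
r[6] = 32  (first piece 1, then r[5]=31)
r[7] = 39  (first piece 2, then r[5]=31)
r[8] = 57
r[9] = 58  (first piece 1, then r[8]=57)
r[10] = 65  (first piece 2, then r[8]=57)
r[11] = 71  (first piece 3, then r[8]=57)
One optimal plan: pieces 8 + 3 (1 cut) → €75 − €4 = €71.

71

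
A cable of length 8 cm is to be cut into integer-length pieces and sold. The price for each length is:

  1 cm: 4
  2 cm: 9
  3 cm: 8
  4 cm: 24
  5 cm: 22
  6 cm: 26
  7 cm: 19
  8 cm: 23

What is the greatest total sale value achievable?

48

Build R[k] bottom-up: R[k] = max over allowed piece i of (p[i] + R[k−i]).
R[1] = 4
R[2] = 9
R[3] = 13  (first piece 1, then R[2]=9)
R[4] = 24
R[5] = 28  (first piece 1, then R[4]=24)
R[6] = 33  (first piece 2, then R[4]=24)
R[7] = 37  (first piece 1, then R[6]=33)
R[8] = 48  (first piece 4, then R[4]=24)
One optimal cutting: 4 + 4 → 24 + 24 = 48.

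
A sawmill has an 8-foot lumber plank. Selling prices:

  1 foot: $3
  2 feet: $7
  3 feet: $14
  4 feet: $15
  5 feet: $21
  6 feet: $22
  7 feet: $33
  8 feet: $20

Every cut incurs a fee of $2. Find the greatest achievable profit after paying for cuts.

34

Build v[k] bottom-up: v[k] = max over allowed piece i of (p[i] + v[k−i]) − 2 per cut.
v[1] = 3
v[2] = max(3+3-2, 7+0) = 7
v[3] = max(3+7-2, 7+3-2, 14+0) = 14
v[4] = max(3+14-2, 7+7-2, 14+3-2, 15+0) = 15
v[5] = max(3+15-2, 7+14-2, 14+7-2, 15+3-2, 21+0) = 21
v[6] = max(3+21-2, 7+15-2, 14+14-2, 15+7-2, 21+3-2, 22+0) = 26
v[7] = max(3+26-2, 7+21-2, 14+15-2, …, 22+3-2, 33+0) = 33
v[8] = max(3+33-2, 7+26-2, 14+21-2, …, 33+3-2, 20+0) = 34
One optimal plan: pieces 7 + 1 (1 cut) → $36 − $2 = $34.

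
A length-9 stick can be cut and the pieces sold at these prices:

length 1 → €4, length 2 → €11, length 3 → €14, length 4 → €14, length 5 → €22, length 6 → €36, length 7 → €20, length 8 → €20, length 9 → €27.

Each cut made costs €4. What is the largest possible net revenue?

46

Let net[k] be the best obtainable value from length k. For each k, try every first piece i and keep the best of price[i] + net[k−i] minus the 4 cut fee when i<k.
net[1] = 4
net[2] = max(4+4-4, 11+0) = 11
net[3] = max(4+11-4, 11+4-4, 14+0) = 14
net[4] = max(4+14-4, 11+11-4, 14+4-4, 14+0) = 18
net[5] = max(4+18-4, 11+14-4, 14+11-4, 14+4-4, 22+0) = 22
net[6] = max(4+22-4, 11+18-4, 14+14-4, 14+11-4, 22+4-4, 36+0) = 36
net[7] = max(4+36-4, 11+22-4, 14+18-4, …, 36+4-4, 20+0) = 36
net[8] = max(4+36-4, 11+36-4, 14+22-4, …, 20+4-4, 20+0) = 43
net[9] = max(4+43-4, 11+36-4, 14+36-4, …, 20+4-4, 27+0) = 46
One optimal plan: pieces 6 + 3 (1 cut) → €50 − €4 = €46.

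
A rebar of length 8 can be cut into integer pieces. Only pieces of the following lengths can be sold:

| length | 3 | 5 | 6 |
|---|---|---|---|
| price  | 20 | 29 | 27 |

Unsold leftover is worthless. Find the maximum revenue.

Let best[k] be the best obtainable value from length k. For each k, try every first piece i and keep the best of price[i] + best[k−i].
best[1] = 0
best[2] = 0
best[3] = 20
best[4] = 20
best[5] = max(20+0, 29+0) = 29
best[6] = max(20+20, 29+0, 27+0) = 40
best[7] = max(20+20, 29+0, 27+0) = 40
best[8] = max(20+29, 29+20, 27+0) = 49
One optimal cutting: 5 + 3 → ₹49.

49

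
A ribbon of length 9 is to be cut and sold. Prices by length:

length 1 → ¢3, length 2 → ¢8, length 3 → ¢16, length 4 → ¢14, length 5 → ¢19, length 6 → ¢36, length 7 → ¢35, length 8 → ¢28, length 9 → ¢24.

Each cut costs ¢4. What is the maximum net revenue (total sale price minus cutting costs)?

Consider every possible first cut. net[k] is the best of p[i]+net[k−i] over all sellable i≤k, charging 4 whenever i<k.
net[1] = 3
net[2] = 8
net[3] = 16
net[4] = 15  (first piece 1, then net[3]=16)
net[5] = 20  (first piece 2, then net[3]=16)
net[6] = 36
net[7] = 35  (first piece 1, then net[6]=36)
net[8] = 40  (first piece 2, then net[6]=36)
net[9] = 48  (first piece 3, then net[6]=36)
One optimal plan: pieces 6 + 3 (1 cut) → ¢52 − ¢4 = ¢48.

48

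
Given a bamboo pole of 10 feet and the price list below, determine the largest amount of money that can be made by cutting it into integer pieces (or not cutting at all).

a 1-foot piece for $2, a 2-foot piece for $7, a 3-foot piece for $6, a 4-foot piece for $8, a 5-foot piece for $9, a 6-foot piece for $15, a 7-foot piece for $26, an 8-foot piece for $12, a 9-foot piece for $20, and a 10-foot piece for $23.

35

Consider every possible first cut. best[k] is the best of p[i]+best[k−i] over all sellable i≤k.
best[1] = 2
best[2] = max(2+2, 7+0) = 7
best[3] = max(2+7, 7+2, 6+0) = 9
best[4] = max(2+9, 7+7, 6+2, 8+0) = 14
best[5] = max(2+14, 7+9, 6+7, 8+2, 9+0) = 16
best[6] = max(2+16, 7+14, 6+9, 8+7, 9+2, 15+0) = 21
best[7] = max(2+21, 7+16, 6+14, …, 15+2, 26+0) = 26
best[8] = max(2+26, 7+21, 6+16, …, 26+2, 12+0) = 28
best[9] = max(2+28, 7+26, 6+21, …, 12+2, 20+0) = 33
best[10] = max(2+33, 7+28, 6+26, …, 20+2, 23+0) = 35
One optimal cutting: 7 + 2 + 1 → $26 + $7 + $2 = $35.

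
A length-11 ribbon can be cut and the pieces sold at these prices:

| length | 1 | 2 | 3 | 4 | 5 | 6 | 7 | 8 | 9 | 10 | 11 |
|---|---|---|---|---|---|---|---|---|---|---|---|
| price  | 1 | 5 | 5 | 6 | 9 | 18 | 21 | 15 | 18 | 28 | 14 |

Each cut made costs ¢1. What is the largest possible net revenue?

Let r[k] be the best obtainable value from length k. For each k, try every first piece i and keep the best of price[i] + r[k−i] minus the 1 cut fee when i<k.
r[1] = 1
r[2] = 5
r[3] = 5  (first piece 1, then r[2]=5)
r[4] = 9  (first piece 2, then r[2]=5)
r[5] = 9  (first piece 1, then r[4]=9)
r[6] = 18
r[7] = 21
r[8] = 22  (first piece 2, then r[6]=18)
r[9] = 25  (first piece 2, then r[7]=21)
r[10] = 28
r[11] = 29  (first piece 2, then r[9]=25)
One optimal plan: pieces 7 + 2 + 2 (2 cuts) → ¢31 − ¢2 = ¢29.

29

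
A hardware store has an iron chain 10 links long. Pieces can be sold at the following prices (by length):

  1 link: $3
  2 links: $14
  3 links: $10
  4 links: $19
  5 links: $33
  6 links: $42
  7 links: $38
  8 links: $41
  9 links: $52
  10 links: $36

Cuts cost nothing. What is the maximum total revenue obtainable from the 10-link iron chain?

70

Build r[k] bottom-up: r[k] = max over allowed piece i of (p[i] + r[k−i]).
r[1] = 3
r[2] = 14
r[3] = 17  (first piece 1, then r[2]=14)
r[4] = 28  (first piece 2, then r[2]=14)
r[5] = 33
r[6] = 42  (first piece 2, then r[4]=28)
r[7] = 47  (first piece 2, then r[5]=33)
r[8] = 56  (first piece 2, then r[6]=42)
r[9] = 61  (first piece 2, then r[7]=47)
r[10] = 70  (first piece 2, then r[8]=56)
One optimal cutting: 2 + 2 + 2 + 2 + 2 → $14 + $14 + $14 + $14 + $14 = $70.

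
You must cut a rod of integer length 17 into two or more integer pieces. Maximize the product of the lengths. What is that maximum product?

486

Fill prod[k] for k=2..17: at each k try every first piece i and multiply by the better of (k−i) uncut or prod[k−i].
prod[2] = 1·max(1,0) = 1·1 = 1
prod[3] = 1·max(2,1) = 1·2 = 2
prod[4] = 2·max(2,1) = 2·2 = 4
prod[5] = 2·max(3,2) = 2·3 = 6
prod[6] = 3·max(3,2) = 3·3 = 9
prod[7] = 2·max(5,6) = 2·6 = 12
prod[8] = 2·max(6,9) = 2·9 = 18
prod[9] = 3·max(6,9) = 3·9 = 27
prod[10] = 2·max(8,18) = 2·18 = 36
prod[11] = 2·max(9,27) = 2·27 = 54
prod[12] = 3·max(9,27) = 3·27 = 81
prod[13] = 2·max(11,54) = 2·54 = 108
prod[14] = 2·max(12,81) = 2·81 = 162
prod[15] = 3·max(12,81) = 3·81 = 243
prod[16] = 2·max(14,162) = 2·162 = 324
prod[17] = 2·max(15,243) = 2·243 = 486
One optimal split: 3 + 3 + 3 + 3 + 3 + 2; product 3·3·3·3·3·2 = 486.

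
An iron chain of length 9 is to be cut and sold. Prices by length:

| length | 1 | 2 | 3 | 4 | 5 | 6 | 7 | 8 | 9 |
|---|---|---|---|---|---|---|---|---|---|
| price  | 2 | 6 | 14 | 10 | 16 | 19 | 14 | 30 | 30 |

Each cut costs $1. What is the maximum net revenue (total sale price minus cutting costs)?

40

Let net[k] be the best obtainable value from length k. For each k, try every first piece i and keep the best of price[i] + net[k−i] minus the 1 cut fee when i<k.
net[1] = 2
net[2] = 6
net[3] = 14
net[4] = 15  (first piece 1, then net[3]=14)
net[5] = 19  (first piece 2, then net[3]=14)
net[6] = 27  (first piece 3, then net[3]=14)
net[7] = 28  (first piece 1, then net[6]=27)
net[8] = 32  (first piece 2, then net[6]=27)
net[9] = 40  (first piece 3, then net[6]=27)
One optimal plan: pieces 3 + 3 + 3 (2 cuts) → $42 − $2 = $40.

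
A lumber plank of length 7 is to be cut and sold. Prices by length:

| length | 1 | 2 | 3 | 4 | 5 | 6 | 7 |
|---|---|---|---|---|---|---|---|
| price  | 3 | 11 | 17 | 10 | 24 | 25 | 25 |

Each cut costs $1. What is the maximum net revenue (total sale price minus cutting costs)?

37

Consider every possible first cut. v[k] is the best of p[i]+v[k−i] over all sellable i≤k, charging 1 whenever i<k.
v[1] = 3
v[2] = 11
v[3] = 17
v[4] = 21  (first piece 2, then v[2]=11)
v[5] = 27  (first piece 2, then v[3]=17)
v[6] = 33  (first piece 3, then v[3]=17)
v[7] = 37  (first piece 2, then v[5]=27)
One optimal plan: pieces 3 + 2 + 2 (2 cuts) → $39 − $2 = $37.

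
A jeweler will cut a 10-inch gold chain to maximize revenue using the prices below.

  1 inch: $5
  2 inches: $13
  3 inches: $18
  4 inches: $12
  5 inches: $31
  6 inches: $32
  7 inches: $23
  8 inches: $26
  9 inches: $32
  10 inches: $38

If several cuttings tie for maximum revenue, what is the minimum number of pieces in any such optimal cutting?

5

Let r[k] be the best obtainable value from length k. For each k, try every first piece i and keep the best of price[i] + r[k−i].
r[1] = 5
r[2] = max(5+5, 13+0) = 13
r[3] = max(5+13, 13+5, 18+0) = 18
r[4] = max(5+18, 13+13, 18+5, 12+0) = 26
r[5] = max(5+26, 13+18, 18+13, 12+5, 31+0) = 31
r[6] = max(5+31, 13+26, 18+18, 12+13, 31+5, 32+0) = 39
r[7] = max(5+39, 13+31, 18+26, …, 32+5, 23+0) = 44
r[8] = max(5+44, 13+39, 18+31, …, 23+5, 26+0) = 52
r[9] = max(5+52, 13+44, 18+39, …, 26+5, 32+0) = 57
r[10] = max(5+57, 13+52, 18+44, …, 32+5, 38+0) = 65
Maximum revenue is $65.
Now minimize piece count subject to staying optimal: for each k, pieces[k] = 1 + min over i with p[i]+r[k−i]=r[k] of pieces[k−i].
pieces[7] = 2
pieces[8] = 4
pieces[9] = 3
pieces[10] = 5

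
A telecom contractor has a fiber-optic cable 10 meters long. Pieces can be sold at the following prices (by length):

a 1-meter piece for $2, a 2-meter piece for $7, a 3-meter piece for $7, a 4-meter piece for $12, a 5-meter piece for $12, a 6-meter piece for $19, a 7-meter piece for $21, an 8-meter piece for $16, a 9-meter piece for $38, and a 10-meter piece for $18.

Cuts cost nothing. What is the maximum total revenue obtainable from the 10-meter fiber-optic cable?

40

Build R[k] bottom-up: R[k] = max over allowed piece i of (p[i] + R[k−i]).
R[1] = 2
R[2] = max(2+2, 7+0) = 7
R[3] = max(2+7, 7+2, 7+0) = 9
R[4] = max(2+9, 7+7, 7+2, 12+0) = 14
R[5] = max(2+14, 7+9, 7+7, 12+2, 12+0) = 16
R[6] = max(2+16, 7+14, 7+9, 12+7, 12+2, 19+0) = 21
R[7] = max(2+21, 7+16, 7+14, …, 19+2, 21+0) = 23
R[8] = max(2+23, 7+21, 7+16, …, 21+2, 16+0) = 28
R[9] = max(2+28, 7+23, 7+21, …, 16+2, 38+0) = 38
R[10] = max(2+38, 7+28, 7+23, …, 38+2, 18+0) = 40
One optimal cutting: 9 + 1 → $38 + $2 = $40.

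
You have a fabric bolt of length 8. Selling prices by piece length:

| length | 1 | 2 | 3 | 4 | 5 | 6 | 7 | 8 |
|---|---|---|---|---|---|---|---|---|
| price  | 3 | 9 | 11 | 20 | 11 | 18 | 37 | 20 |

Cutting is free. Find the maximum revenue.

Build R[k] bottom-up: R[k] = max over allowed piece i of (p[i] + R[k−i]).
R[1] = 3
R[2] = 9
R[3] = 12  (first piece 1, then R[2]=9)
R[4] = 20
R[5] = 23  (first piece 1, then R[4]=20)
R[6] = 29  (first piece 2, then R[4]=20)
R[7] = 37
R[8] = 40  (first piece 1, then R[7]=37)
One optimal cutting: 7 + 1 → $37 + $3 = $40.

40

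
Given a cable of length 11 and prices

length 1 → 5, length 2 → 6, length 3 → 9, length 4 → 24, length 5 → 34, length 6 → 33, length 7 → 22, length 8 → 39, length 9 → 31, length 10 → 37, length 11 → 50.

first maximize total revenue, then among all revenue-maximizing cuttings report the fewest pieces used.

3

Let r[k] be the best obtainable value from length k. For each k, try every first piece i and keep the best of price[i] + r[k−i].
r[1] = 5
r[2] = max(5+5, 6+0) = 10
r[3] = max(5+10, 6+5, 9+0) = 15
r[4] = max(5+15, 6+10, 9+5, 24+0) = 24
r[5] = max(5+24, 6+15, 9+10, 24+5, 34+0) = 34
r[6] = max(5+34, 6+24, 9+15, 24+10, 34+5, 33+0) = 39
r[7] = max(5+39, 6+34, 9+24, …, 33+5, 22+0) = 44
r[8] = max(5+44, 6+39, 9+34, …, 22+5, 39+0) = 49
r[9] = max(5+49, 6+44, 9+39, …, 39+5, 31+0) = 58
r[10] = max(5+58, 6+49, 9+44, …, 31+5, 37+0) = 68
r[11] = max(5+68, 6+58, 9+49, …, 37+5, 50+0) = 73
Maximum revenue is 73.
Now minimize piece count subject to staying optimal: for each k, pieces[k] = 1 + min over i with p[i]+r[k−i]=r[k] of pieces[k−i].
pieces[8] = 4
pieces[9] = 2
pieces[10] = 2
pieces[11] = 3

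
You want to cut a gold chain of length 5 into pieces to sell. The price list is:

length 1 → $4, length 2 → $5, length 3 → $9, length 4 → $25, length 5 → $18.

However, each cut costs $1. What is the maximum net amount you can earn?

28

Let r[k] be the best obtainable value from length k. For each k, try every first piece i and keep the best of price[i] + r[k−i] minus the 1 cut fee when i<k.
r[1] = 4
r[2] = max(4+4-1, 5+0) = 7
r[3] = max(4+7-1, 5+4-1, 9+0) = 10
r[4] = max(4+10-1, 5+7-1, 9+4-1, 25+0) = 25
r[5] = max(4+25-1, 5+10-1, 9+7-1, 25+4-1, 18+0) = 28
One optimal plan: pieces 4 + 1 (1 cut) → $29 − $1 = $28.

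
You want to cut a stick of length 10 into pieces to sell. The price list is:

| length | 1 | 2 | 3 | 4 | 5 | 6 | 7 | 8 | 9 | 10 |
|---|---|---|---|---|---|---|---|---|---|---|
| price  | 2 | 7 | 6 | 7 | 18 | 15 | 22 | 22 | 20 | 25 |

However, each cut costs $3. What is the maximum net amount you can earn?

33

Let r[k] be the best obtainable value from length k. For each k, try every first piece i and keep the best of price[i] + r[k−i] minus the 3 cut fee when i<k.
r[1] = 2
r[2] = 7
r[3] = 6  (first piece 1, then r[2]=7)
r[4] = 11  (first piece 2, then r[2]=7)
r[5] = 18
r[6] = 17  (first piece 1, then r[5]=18)
r[7] = 22  (first piece 2, then r[5]=18)
r[8] = 22
r[9] = 26  (first piece 2, then r[7]=22)
r[10] = 33  (first piece 5, then r[5]=18)
One optimal plan: pieces 5 + 5 (1 cut) → $36 − $3 = $33.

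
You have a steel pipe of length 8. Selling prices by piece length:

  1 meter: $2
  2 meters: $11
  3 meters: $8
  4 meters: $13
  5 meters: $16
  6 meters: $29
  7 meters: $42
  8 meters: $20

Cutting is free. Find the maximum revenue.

44

Build best[k] bottom-up: best[k] = max over allowed piece i of (p[i] + best[k−i]).
best[1] = 2
best[2] = max(2+2, 11+0) = 11
best[3] = max(2+11, 11+2, 8+0) = 13
best[4] = max(2+13, 11+11, 8+2, 13+0) = 22
best[5] = max(2+22, 11+13, 8+11, 13+2, 16+0) = 24
best[6] = max(2+24, 11+22, 8+13, 13+11, 16+2, 29+0) = 33
best[7] = max(2+33, 11+24, 8+22, …, 29+2, 42+0) = 42
best[8] = max(2+42, 11+33, 8+24, …, 42+2, 20+0) = 44
One optimal cutting: 7 + 1 → $42 + $2 = $44.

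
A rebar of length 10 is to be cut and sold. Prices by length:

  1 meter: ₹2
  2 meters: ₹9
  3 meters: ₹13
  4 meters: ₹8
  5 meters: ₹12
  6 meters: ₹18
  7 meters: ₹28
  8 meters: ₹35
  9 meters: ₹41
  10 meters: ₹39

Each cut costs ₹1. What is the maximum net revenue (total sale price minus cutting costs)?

Build v[k] bottom-up: v[k] = max over allowed piece i of (p[i] + v[k−i]) − 1 per cut.
v[1] = 2
v[2] = 9
v[3] = 13
v[4] = 17  (first piece 2, then v[2]=9)
v[5] = 21  (first piece 2, then v[3]=13)
v[6] = 25  (first piece 2, then v[4]=17)
v[7] = 29  (first piece 2, then v[5]=21)
v[8] = 35
v[9] = 41
v[10] = 43  (first piece 2, then v[8]=35)
One optimal plan: pieces 8 + 2 (1 cut) → ₹44 − ₹1 = ₹43.

43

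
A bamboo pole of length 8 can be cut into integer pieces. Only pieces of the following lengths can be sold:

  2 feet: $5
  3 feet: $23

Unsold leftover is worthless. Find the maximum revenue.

51

Build r[k] bottom-up: r[k] = max over allowed piece i of (p[i] + r[k−i]).
r[1] = 0
r[2] = 5
r[3] = max(5+0, 23+0) = 23
r[4] = max(5+5, 23+0) = 23
r[5] = max(5+23, 23+5) = 28
r[6] = max(5+23, 23+23) = 46
r[7] = max(5+28, 23+23) = 46
r[8] = max(5+46, 23+28) = 51
One optimal cutting: 3 + 3 + 2 → $51.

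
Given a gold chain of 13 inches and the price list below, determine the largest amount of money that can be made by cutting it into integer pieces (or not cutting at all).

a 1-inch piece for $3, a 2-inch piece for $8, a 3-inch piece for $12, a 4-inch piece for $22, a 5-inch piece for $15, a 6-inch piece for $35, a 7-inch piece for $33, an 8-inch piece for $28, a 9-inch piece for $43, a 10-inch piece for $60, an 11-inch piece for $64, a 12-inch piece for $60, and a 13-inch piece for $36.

Build R[k] bottom-up: R[k] = max over allowed piece i of (p[i] + R[k−i]).
R[1] = 3
R[2] = 8
R[3] = 12
R[4] = 22
R[5] = 25  (first piece 1, then R[4]=22)
R[6] = 35
R[7] = 38  (first piece 1, then R[6]=35)
R[8] = 44  (first piece 4, then R[4]=22)
R[9] = 47  (first piece 1, then R[8]=44)
R[10] = 60
R[11] = 64
R[12] = 70  (first piece 6, then R[6]=35)
R[13] = 73  (first piece 1, then R[12]=70)
One optimal cutting: 6 + 6 + 1 → $35 + $35 + $3 = $73.

73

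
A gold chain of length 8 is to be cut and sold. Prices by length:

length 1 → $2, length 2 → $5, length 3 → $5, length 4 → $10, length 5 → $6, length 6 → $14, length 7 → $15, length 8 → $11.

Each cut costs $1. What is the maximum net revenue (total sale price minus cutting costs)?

19

Build r[k] bottom-up: r[k] = max over allowed piece i of (p[i] + r[k−i]) − 1 per cut.
r[1] = 2
r[2] = 5
r[3] = 6  (first piece 1, then r[2]=5)
r[4] = 10
r[5] = 11  (first piece 1, then r[4]=10)
r[6] = 14  (first piece 2, then r[4]=10)
r[7] = 15  (first piece 1, then r[6]=14)
r[8] = 19  (first piece 4, then r[4]=10)
One optimal plan: pieces 4 + 4 (1 cut) → $20 − $1 = $19.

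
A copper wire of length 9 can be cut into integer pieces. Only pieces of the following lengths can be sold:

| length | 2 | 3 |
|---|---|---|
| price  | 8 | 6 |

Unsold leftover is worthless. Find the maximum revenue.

32

Build best[k] bottom-up: best[k] = max over allowed piece i of (p[i] + best[k−i]).
best[1] = 0
best[2] = 8
best[3] = 8
best[4] = 16  (first piece 2, then best[2]=8)
best[5] = 16
best[6] = 24  (first piece 2, then best[4]=16)
best[7] = 24
best[8] = 32  (first piece 2, then best[6]=24)
best[9] = 32
One optimal cutting: pieces 2 + 2 + 2 + 2 with 1 meter of scrap → €32.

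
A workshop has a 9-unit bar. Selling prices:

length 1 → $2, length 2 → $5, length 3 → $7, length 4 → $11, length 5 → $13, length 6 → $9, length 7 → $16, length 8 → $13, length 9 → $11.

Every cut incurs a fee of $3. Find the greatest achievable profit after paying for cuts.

21

Let r[k] be the best obtainable value from length k. For each k, try every first piece i and keep the best of price[i] + r[k−i] minus the 3 cut fee when i<k.
r[1] = 2
r[2] = 5
r[3] = 7
r[4] = 11
r[5] = 13
r[6] = 13  (first piece 2, then r[4]=11)
r[7] = 16
r[8] = 19  (first piece 4, then r[4]=11)
r[9] = 21  (first piece 4, then r[5]=13)
One optimal plan: pieces 5 + 4 (1 cut) → $24 − $3 = $21.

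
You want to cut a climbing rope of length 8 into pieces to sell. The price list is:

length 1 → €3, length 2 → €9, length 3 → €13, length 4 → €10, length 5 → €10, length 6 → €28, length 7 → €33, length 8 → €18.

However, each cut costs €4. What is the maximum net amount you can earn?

33

Let v[k] be the best obtainable value from length k. For each k, try every first piece i and keep the best of price[i] + v[k−i] minus the 4 cut fee when i<k.
v[1] = 3
v[2] = max(3+3-4, 9+0) = 9
v[3] = max(3+9-4, 9+3-4, 13+0) = 13
v[4] = max(3+13-4, 9+9-4, 13+3-4, 10+0) = 14
v[5] = max(3+14-4, 9+13-4, 13+9-4, 10+3-4, 10+0) = 18
v[6] = max(3+18-4, 9+14-4, 13+13-4, 10+9-4, 10+3-4, 28+0) = 28
v[7] = max(3+28-4, 9+18-4, 13+14-4, …, 28+3-4, 33+0) = 33
v[8] = max(3+33-4, 9+28-4, 13+18-4, …, 33+3-4, 18+0) = 33
One optimal plan: pieces 6 + 2 (1 cut) → €37 − €4 = €33.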